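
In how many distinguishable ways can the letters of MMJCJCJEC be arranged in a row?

Letter multiplicities in MMJCJCJEC: C×3, E×1, J×3, M×2.
So there are 9! / (3!·3!·2!) = 5040 distinguishable arrangements.

5040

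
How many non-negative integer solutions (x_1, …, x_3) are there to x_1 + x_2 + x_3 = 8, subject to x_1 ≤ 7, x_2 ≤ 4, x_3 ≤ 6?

By stars and bars, unrestricted non-negative solutions to x_1+…+x_3 = 8 number C(8+2,2) = 45.
Subtract solutions that violate a single cap (substitute x_i' = x_i − (cap_i+1)): x_1 ≥ 8 gives C(2,2) = 1; x_2 ≥ 5 gives C(5,2) = 10; x_3 ≥ 7 gives C(3,2) = 3. Together 14.
No two caps can be exceeded simultaneously, so the pair terms are all 0.
By inclusion–exclusion the count is 45 − 14 + 0 = 31.

31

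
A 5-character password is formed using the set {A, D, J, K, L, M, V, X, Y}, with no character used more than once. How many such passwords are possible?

Choose and order 5 of the 9 symbols: the first character has 9 options, the next 8, and so on down to 5.
9 × 8 × 7 × 6 × 5 = 15120.

15120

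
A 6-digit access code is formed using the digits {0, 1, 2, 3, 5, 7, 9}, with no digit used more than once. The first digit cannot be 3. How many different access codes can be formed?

4320

The first digit has 7−1 = 6 choices (anything except 3).
The remaining 5 digits are filled from the other 6 symbols without repetition: 6 × 5 × 4 × 3 × 2 = 720.
Total: 6 × 720 = 4320.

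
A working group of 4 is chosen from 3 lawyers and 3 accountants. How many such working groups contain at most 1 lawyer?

Split by how many lawyers are chosen (0 through 1).
Sum: C(3,0)·C(3,4) + C(3,1)·C(3,3) = 0 + 3 = 3.

3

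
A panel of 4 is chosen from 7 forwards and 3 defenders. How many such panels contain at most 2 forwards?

70

Split by how many forwards are chosen (0 through 2).
Sum: C(7,0)·C(3,4) + C(7,1)·C(3,3) + C(7,2)·C(3,2) = 0 + 7 + 63 = 70.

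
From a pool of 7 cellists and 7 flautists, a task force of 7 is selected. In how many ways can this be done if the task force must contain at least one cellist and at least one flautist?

Total 7-person selections from all 14: C(14,7) = 3432.
Subtract selections that omit an entire group: no cellists → C(7,7) = 1; no flautists → C(7,7) = 1.
Both groups omitted at once is impossible, so 3432 − 2 = 3430.

3430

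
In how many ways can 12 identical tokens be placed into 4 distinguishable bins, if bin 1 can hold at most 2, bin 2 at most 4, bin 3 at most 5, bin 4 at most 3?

Without the upper bounds there are C(15,3) = 455 ways to split 12 among 4 bins.
Subtract solutions that violate a single cap (substitute x_i' = x_i − (cap_i+1)): x_1 ≥ 3 gives C(12,3) = 220; x_2 ≥ 5 gives C(10,3) = 120; x_3 ≥ 6 gives C(9,3) = 84; x_4 ≥ 4 gives C(11,3) = 165. Together 589.
Add back pairs where two caps are both exceeded: 35 + 20 + 56 + 4 + 20 + 10 = 145.
Subtract triples: 0 + 1 + 0 + 0 = 1.
By inclusion–exclusion the count is 455 − 589 + 145 − 1 = 10.

10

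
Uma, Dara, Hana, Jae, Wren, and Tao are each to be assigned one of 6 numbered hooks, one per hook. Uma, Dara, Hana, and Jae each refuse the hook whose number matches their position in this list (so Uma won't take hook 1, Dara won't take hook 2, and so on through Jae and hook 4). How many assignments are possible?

362

Let Aᵢ (for 1 ≤ i ≤ 4) be the placements that put person i in their forbidden hook. Any j of these fix j positions, leaving (6−j)! ways to fill the rest, and there are C(4,j) ways to pick which j.
By inclusion–exclusion, the number of valid placements is Σ_{j=0}^{4} (−1)^j C(4,j)·(6−j)!.
Computing: 720 − 480 + 144 − 24 + 2 = 362.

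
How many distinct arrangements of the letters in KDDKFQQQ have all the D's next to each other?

Treat the 2 copies of D as a single block. The multiset to arrange is then {DD, F, K, K, Q, Q, Q}, 7 items in all.
That gives (7)!/(3!·2!) = 420 arrangements.

420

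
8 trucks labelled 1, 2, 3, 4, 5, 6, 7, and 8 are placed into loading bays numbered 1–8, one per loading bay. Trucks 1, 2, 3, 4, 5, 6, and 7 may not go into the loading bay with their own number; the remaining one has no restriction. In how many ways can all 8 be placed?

Let Aᵢ (for 1 ≤ i ≤ 7) be the placements that put truck i in its forbidden loading bay. Any j of these fix j positions, leaving (8−j)! ways to fill the rest, and there are C(7,j) ways to pick which j.
By inclusion–exclusion, the number of valid placements is Σ_{j=0}^{7} (−1)^j C(7,j)·(8−j)!.
Computing: 40320 − 35280 + 15120 − 4200 + 840 − 126 + 14 − 1 = 16687.

16687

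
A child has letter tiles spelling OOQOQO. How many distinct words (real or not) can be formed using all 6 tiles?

OOQOQO has 6 letters with O appearing 4 times and Q appearing twice.
Dividing 6! = 720 by 4!·2! = 48 for the repeated letters gives 15.

15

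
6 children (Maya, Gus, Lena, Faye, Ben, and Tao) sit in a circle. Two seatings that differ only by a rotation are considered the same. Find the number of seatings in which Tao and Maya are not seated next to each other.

All circular seatings of 6 people number (5)! = 120.
Those with Tao next to Maya: fuse the pair into one unit and seat 5 units around a circle — 2·(4)! = 48.
Subtracting, 120 − 48 = 72.

72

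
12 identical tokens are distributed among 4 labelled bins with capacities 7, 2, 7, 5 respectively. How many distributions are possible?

By stars and bars, unrestricted non-negative solutions to x_1+…+x_4 = 12 number C(12+3,3) = 455.
Subtract solutions that violate a single cap (substitute x_i' = x_i − (cap_i+1)): x_1 ≥ 8 gives C(7,3) = 35; x_2 ≥ 3 gives C(12,3) = 220; x_3 ≥ 8 gives C(7,3) = 35; x_4 ≥ 6 gives C(9,3) = 84. Together 374.
Add back pairs where two caps are both exceeded: 4 + 0 + 0 + 4 + 20 + 0 = 28.
By inclusion–exclusion the count is 455 − 374 + 28 = 109.

109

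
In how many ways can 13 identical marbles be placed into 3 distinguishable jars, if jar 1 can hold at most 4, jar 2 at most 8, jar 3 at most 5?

15

Without the upper bounds there are C(15,2) = 105 ways to split 13 among 3 jars.
Subtract solutions that violate a single cap (substitute x_i' = x_i − (cap_i+1)): x_1 ≥ 5 gives C(10,2) = 45; x_2 ≥ 9 gives C(6,2) = 15; x_3 ≥ 6 gives C(9,2) = 36. Together 96.
Add back pairs where two caps are both exceeded: 0 + 6 + 0 = 6.
By inclusion–exclusion the count is 105 − 96 + 6 = 15.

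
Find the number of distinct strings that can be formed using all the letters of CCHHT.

CCHHT has 5 letters with C appearing twice and H appearing twice.
So there are 5! / (2!·2!) = 30 distinguishable arrangements.

30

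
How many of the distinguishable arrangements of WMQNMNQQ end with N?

With the last slot taken by N, it remains to arrange the other 7 letters (WMQMNQQ).
Those 7 letters have M appearing twice and Q appearing 3 times, giving (7)!/(3!·2!) = 420.

420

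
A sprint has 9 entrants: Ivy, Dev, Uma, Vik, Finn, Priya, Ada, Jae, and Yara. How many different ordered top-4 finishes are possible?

3024

There are 9 choices for 1st place, 8 for 2nd, and so on down to 6 for position 4.
That gives 9 × 8 × 7 × 6 = 3024.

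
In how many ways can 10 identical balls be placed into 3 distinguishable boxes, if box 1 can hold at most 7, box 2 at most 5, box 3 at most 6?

Ignoring the caps, the number of non-negative solutions to x_1+…+x_3 = 10 is C(12,2) = 66.
Subtract solutions that violate a single cap (substitute x_i' = x_i − (cap_i+1)): x_1 ≥ 8 gives C(4,2) = 6; x_2 ≥ 6 gives C(6,2) = 15; x_3 ≥ 7 gives C(5,2) = 10. Together 31.
No two caps can be exceeded simultaneously, so the pair terms are all 0.
By inclusion–exclusion the count is 66 − 31 + 0 = 35.

35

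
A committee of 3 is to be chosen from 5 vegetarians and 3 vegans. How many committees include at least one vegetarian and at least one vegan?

45

Total 3-person selections from all 8: C(8,3) = 56.
Subtract selections that omit an entire group: no vegetarians → C(3,3) = 1; no vegans → C(5,3) = 10.
Both groups omitted at once is impossible, so 56 − 11 = 45.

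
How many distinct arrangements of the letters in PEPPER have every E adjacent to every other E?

20

Treat the 2 copies of E as a single block. The multiset to arrange is then {EE, P, P, P, R}, 5 items in all.
That gives (5)!/(3!) = 20 arrangements.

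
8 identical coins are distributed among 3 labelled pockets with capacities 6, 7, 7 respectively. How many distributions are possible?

40

By stars and bars, unrestricted non-negative solutions to x_1+…+x_3 = 8 number C(8+2,2) = 45.
Subtract solutions that violate a single cap (substitute x_i' = x_i − (cap_i+1)): x_1 ≥ 7 gives C(3,2) = 3; x_2 ≥ 8 gives C(2,2) = 1; x_3 ≥ 8 gives C(2,2) = 1. Together 5.
No two caps can be exceeded simultaneously, so the pair terms are all 0.
By inclusion–exclusion the count is 45 − 5 + 0 = 40.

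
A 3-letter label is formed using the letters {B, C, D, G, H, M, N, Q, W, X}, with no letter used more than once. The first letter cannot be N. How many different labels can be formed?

648

The first letter has 10−1 = 9 choices (anything except N).
The remaining 2 letters are filled from the other 9 symbols without repetition: 9 × 8 = 72.
Total: 9 × 72 = 648.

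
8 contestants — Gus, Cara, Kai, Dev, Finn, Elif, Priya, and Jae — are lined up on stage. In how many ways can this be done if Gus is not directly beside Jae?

30240

Of the 8! = 40320 arrangements, those with Gus and Jae adjacent number 2 × 7! = 10080 (treat the pair as a block with 2 internal orders).
Complementary counting: 40320 − 10080 = 30240.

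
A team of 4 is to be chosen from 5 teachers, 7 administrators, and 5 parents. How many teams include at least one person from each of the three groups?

With no constraint there are C(17,4) = 2380 possible selections.
Subtract selections that omit an entire group: no teachers → C(12,4) = 495; no administrators → C(10,4) = 210; no parents → C(12,4) = 495.
Add back selections omitting two groups (i.e. drawn from a single group): C(5,4) + C(7,4) + C(5,4) = 45.
By inclusion–exclusion: 2380 − 1200 + 45 = 1225.

1225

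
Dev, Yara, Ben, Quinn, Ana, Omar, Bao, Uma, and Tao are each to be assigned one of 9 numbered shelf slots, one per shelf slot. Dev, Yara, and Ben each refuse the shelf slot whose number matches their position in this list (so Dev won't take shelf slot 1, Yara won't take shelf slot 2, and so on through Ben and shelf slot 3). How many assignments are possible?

256320

Let Aᵢ (for i ∈ {1, 2, 3}) be the placements that put person i in their forbidden shelf slot. Any j of these fix j positions, leaving (9−j)! ways to fill the rest, and there are C(3,j) ways to pick which j.
By inclusion–exclusion, the number of valid placements is Σ_{j=0}^{3} (−1)^j C(3,j)·(9−j)!.
Computing: 362880 − 120960 + 15120 − 720 = 256320.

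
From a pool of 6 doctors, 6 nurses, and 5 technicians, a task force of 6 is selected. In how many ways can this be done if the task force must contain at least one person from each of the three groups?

Unrestricted: C(17,6) = 12376 ways to pick any 6 of the 17.
Subtract selections that omit an entire group: no doctors → C(11,6) = 462; no nurses → C(11,6) = 462; no technicians → C(12,6) = 924.
Add back selections omitting two groups (i.e. drawn from a single group): C(6,6) + C(6,6) + C(5,6) = 2.
By inclusion–exclusion: 12376 − 1848 + 2 = 10530.

10530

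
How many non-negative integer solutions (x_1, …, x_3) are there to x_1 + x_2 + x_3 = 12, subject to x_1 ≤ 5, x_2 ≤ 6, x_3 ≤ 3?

6

Without the upper bounds there are C(14,2) = 91 ways to split 12 among 3 variables.
Subtract solutions that violate a single cap (substitute x_i' = x_i − (cap_i+1)): x_1 ≥ 6 gives C(8,2) = 28; x_2 ≥ 7 gives C(7,2) = 21; x_3 ≥ 4 gives C(10,2) = 45. Together 94.
Add back pairs where two caps are both exceeded: 0 + 6 + 3 = 9.
By inclusion–exclusion the count is 91 − 94 + 9 = 6.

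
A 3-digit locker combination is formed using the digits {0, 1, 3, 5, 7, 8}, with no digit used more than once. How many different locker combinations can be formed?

Choose and order 3 of the 6 symbols: the first digit has 6 options, the next 5, then 4.
That product is 6 × 5 × 4 = 120.

120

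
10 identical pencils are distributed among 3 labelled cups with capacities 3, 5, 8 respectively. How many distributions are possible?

By stars and bars, unrestricted non-negative solutions to x_1+…+x_3 = 10 number C(10+2,2) = 66.
Subtract solutions that violate a single cap (substitute x_i' = x_i − (cap_i+1)): x_1 ≥ 4 gives C(8,2) = 28; x_2 ≥ 6 gives C(6,2) = 15; x_3 ≥ 9 gives C(3,2) = 3. Together 46.
Add back pairs where two caps are both exceeded: 1 + 0 + 0 = 1.
By inclusion–exclusion the count is 66 − 46 + 1 = 21.

21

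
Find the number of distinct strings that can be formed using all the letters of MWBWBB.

60

Letter multiplicities in MWBWBB: B×3, M×1, W×2.
The number of distinct arrangements is 6!/(3!·2!) = 720/12 = 60.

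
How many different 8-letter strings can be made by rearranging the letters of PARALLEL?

3360

Letter multiplicities in PARALLEL: A×2, E×1, L×3, P×1, R×1.
So there are 8! / (3!·2!) = 3360 distinguishable arrangements.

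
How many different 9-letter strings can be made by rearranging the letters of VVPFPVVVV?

VVPFPVVVV has 9 letters with P appearing twice and V appearing 6 times.
Dividing 9! = 362880 by 6!·2! = 1440 for the repeated letters gives 252.

252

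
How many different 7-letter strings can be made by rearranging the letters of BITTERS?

BITTERS has 7 letters with T appearing twice.
So there are 7! / (2!) = 2520 distinguishable arrangements.

2520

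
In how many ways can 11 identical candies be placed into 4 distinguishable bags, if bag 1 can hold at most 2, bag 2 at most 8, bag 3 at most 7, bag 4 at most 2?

Without the upper bounds there are C(14,3) = 364 ways to split 11 among 4 bags.
Subtract solutions that violate a single cap (substitute x_i' = x_i − (cap_i+1)): x_1 ≥ 3 gives C(11,3) = 165; x_2 ≥ 9 gives C(5,3) = 10; x_3 ≥ 8 gives C(6,3) = 20; x_4 ≥ 3 gives C(11,3) = 165. Together 360.
Add back pairs where two caps are both exceeded: 0 + 1 + 56 + 0 + 0 + 1 = 58.
By inclusion–exclusion the count is 364 − 360 + 58 = 62.

62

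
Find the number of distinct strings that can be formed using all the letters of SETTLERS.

SETTLERS has 8 letters with E appearing twice, S appearing twice, and T appearing twice.
The number of distinct arrangements is 8!/(2!·2!·2!) = 40320/8 = 5040.

5040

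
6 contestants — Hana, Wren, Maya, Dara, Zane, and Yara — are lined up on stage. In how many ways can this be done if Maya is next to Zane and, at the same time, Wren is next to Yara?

96

Treat {Maya,Zane} as one block (2 orders) and {Wren,Yara} as another (2 orders).
That leaves 4 units to arrange: 2 × 2 × 4! = 4 × 24 = 96.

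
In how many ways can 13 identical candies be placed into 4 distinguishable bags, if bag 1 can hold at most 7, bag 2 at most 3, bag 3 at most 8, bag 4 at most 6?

Without the upper bounds there are C(16,3) = 560 ways to split 13 among 4 bags.
Subtract solutions that violate a single cap (substitute x_i' = x_i − (cap_i+1)): x_1 ≥ 8 gives C(8,3) = 56; x_2 ≥ 4 gives C(12,3) = 220; x_3 ≥ 9 gives C(7,3) = 35; x_4 ≥ 7 gives C(9,3) = 84. Together 395.
Add back pairs where two caps are both exceeded: 4 + 0 + 0 + 1 + 10 + 0 = 15.
By inclusion–exclusion the count is 560 − 395 + 15 = 180.

180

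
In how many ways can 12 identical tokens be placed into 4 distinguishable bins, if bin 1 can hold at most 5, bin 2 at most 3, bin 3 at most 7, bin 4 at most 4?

86

Without the upper bounds there are C(15,3) = 455 ways to split 12 among 4 bins.
Subtract solutions that violate a single cap (substitute x_i' = x_i − (cap_i+1)): x_1 ≥ 6 gives C(9,3) = 84; x_2 ≥ 4 gives C(11,3) = 165; x_3 ≥ 8 gives C(7,3) = 35; x_4 ≥ 5 gives C(10,3) = 120. Together 404.
Add back pairs where two caps are both exceeded: 10 + 0 + 4 + 1 + 20 + 0 = 35.
By inclusion–exclusion the count is 455 − 404 + 35 = 86.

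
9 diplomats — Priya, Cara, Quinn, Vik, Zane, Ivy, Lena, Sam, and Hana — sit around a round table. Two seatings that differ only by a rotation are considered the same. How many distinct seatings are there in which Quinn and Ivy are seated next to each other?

10080

Treat {Quinn, Ivy} as one unit (2 internal orders) and seat the resulting 8 units around the table: (7)! circular arrangements.
So 2 × (7)! = 2 × 5040 = 10080.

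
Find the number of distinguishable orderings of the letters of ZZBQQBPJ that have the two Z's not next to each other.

Total arrangements of ZZBQQBPJ: 8!/(2!·2!·2!) = 5040.
Arrangements with the Z's together: treat ZZ as one letter, giving (7)!/(2!·2!) = 1260.
Hence 5040 − 1260 = 3780.

3780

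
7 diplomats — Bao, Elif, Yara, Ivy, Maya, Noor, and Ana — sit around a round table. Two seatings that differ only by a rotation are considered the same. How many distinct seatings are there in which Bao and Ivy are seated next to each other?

Glue Bao and Ivy into a block (2 internal orders). Seating 6 units around a circle gives (5)! arrangements.
So 2 × (5)! = 2 × 120 = 240.

240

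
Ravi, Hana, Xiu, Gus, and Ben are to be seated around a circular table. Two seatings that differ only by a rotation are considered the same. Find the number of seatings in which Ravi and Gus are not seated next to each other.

12

All circular seatings of 5 people number (4)! = 24.
Seatings with Ravi beside Gus: treat them as a block with 2 internal orders, giving 2 × (3)! = 12.
Subtracting, 24 − 12 = 12.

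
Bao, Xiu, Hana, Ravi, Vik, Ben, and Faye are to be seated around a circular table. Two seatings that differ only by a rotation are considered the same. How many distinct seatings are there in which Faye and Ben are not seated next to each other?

All circular seatings of 7 people number (6)! = 720.
Seatings with Faye beside Ben: treat them as a block with 2 internal orders, giving 2 × (5)! = 240.
Subtracting, 720 − 240 = 480.

480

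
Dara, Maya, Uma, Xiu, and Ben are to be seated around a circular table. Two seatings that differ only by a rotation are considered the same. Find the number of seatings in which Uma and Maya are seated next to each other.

Glue Uma and Maya into a block (2 internal orders). Seating 4 units around a circle gives (3)! arrangements.
So 2 × (3)! = 2 × 6 = 12.

12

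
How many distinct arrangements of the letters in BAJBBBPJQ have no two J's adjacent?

5880

Total arrangements of BAJBBBPJQ: 9!/(4!·2!) = 7560.
If the two J's are adjacent, glue them into one block, leaving 8 items to arrange: (8)!/(4!) = 1680 ways.
Hence 7560 − 1680 = 5880.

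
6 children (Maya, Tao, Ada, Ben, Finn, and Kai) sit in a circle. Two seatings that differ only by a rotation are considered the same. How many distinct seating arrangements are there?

Fix one person's seat to break rotational symmetry; the remaining 5 people can be arranged in (5)! = 120 ways.

120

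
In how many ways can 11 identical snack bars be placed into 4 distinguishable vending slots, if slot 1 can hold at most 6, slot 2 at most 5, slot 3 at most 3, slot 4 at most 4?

85

Ignoring the caps, the number of non-negative solutions to x_1+…+x_4 = 11 is C(14,3) = 364.
Subtract solutions that violate a single cap (substitute x_i' = x_i − (cap_i+1)): x_1 ≥ 7 gives C(7,3) = 35; x_2 ≥ 6 gives C(8,3) = 56; x_3 ≥ 4 gives C(10,3) = 120; x_4 ≥ 5 gives C(9,3) = 84. Together 295.
Add back pairs where two caps are both exceeded: 0 + 1 + 0 + 4 + 1 + 10 = 16.
By inclusion–exclusion the count is 364 − 295 + 16 = 85.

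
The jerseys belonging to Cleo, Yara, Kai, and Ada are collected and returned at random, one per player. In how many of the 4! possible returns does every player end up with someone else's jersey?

Let Aᵢ be the assignments in which player i gets their old jersey. We want the size of the complement of A₁∪…∪A_4.
By inclusion–exclusion this is Σ_{j=0}^{4} (−1)^j C(4,j)·(4−j)!.
Computing: 24 − 24 + 12 − 4 + 1 = 9.

9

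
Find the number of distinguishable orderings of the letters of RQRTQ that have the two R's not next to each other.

Total arrangements of RQRTQ: 5!/(2!·2!) = 30.
Arrangements with the R's together: treat RR as one letter, giving (4)!/(2!) = 12.
Subtracting, 30 − 12 = 18 arrangements keep the R's apart.

18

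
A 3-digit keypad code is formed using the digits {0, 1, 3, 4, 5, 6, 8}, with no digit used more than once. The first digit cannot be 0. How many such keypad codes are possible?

180

The first digit has 7−1 = 6 choices (anything except 0).
The remaining 2 digits are filled from the other 6 symbols without repetition: 6 × 5 = 30.
Total: 6 × 30 = 180.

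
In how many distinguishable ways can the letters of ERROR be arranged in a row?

20

Letter multiplicities in ERROR: E×1, O×1, R×3.
Dividing 5! = 120 by 3! = 6 for the repeated letters gives 20.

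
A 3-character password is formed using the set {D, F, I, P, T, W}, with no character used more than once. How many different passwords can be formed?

This is a permutation of 3 out of 6: P(6,3) = 6!/3!.
That product is 6 × 5 × 4 = 120.

120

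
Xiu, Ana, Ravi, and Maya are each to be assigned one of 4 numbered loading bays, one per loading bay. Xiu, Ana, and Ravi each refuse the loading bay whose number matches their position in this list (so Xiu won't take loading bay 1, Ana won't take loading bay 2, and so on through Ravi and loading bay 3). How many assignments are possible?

11

Let Aᵢ (for i ∈ {1, 2, 3}) be the placements that put person i in their forbidden loading bay. Any j of these fix j positions, leaving (4−j)! ways to fill the rest, and there are C(3,j) ways to pick which j.
By inclusion–exclusion, the number of valid placements is Σ_{j=0}^{3} (−1)^j C(3,j)·(4−j)!.
Computing: 24 − 18 + 6 − 1 = 11.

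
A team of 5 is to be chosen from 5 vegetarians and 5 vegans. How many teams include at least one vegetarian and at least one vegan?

250

Unrestricted: C(10,5) = 252 ways to pick any 5 of the 10.
Selections missing a whole group: no vegetarians → C(5,5) = 1; no vegans → C(5,5) = 1.
Both groups omitted at once is impossible, so 252 − 2 = 250.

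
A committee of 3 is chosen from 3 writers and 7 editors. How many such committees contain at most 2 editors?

Split by how many editors are chosen (0 through 2).
Sum: C(7,0)·C(3,3) + C(7,1)·C(3,2) + C(7,2)·C(3,1) = 1 + 21 + 63 = 85.

85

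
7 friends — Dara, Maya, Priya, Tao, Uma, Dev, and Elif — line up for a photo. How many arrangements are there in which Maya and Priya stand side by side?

1440

Place the 5 others and the Maya-Priya pair as 6 objects in a line; the pair has 2 internal arrangements.
That gives 2 × 6! = 2 × 720 = 1440.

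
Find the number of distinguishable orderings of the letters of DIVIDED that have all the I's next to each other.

Treat the 2 copies of I as a single block. The multiset to arrange is then {II, D, D, D, E, V}, 6 items in all.
That gives (6)!/(3!) = 120 arrangements.

120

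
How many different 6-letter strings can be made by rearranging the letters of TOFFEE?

Letter multiplicities in TOFFEE: E×2, F×2, O×1, T×1.
Dividing 6! = 720 by 2!·2! = 4 for the repeated letters gives 180.

180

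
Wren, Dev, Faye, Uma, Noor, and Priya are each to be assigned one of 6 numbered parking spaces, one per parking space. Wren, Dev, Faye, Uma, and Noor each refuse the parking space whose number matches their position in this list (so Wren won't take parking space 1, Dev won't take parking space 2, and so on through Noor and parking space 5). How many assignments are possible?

309

Let Aᵢ (for 1 ≤ i ≤ 5) be the placements that put person i in their forbidden parking space. Any j of these fix j positions, leaving (6−j)! ways to fill the rest, and there are C(5,j) ways to pick which j.
By inclusion–exclusion, the number of valid placements is Σ_{j=0}^{5} (−1)^j C(5,j)·(6−j)!.
Computing: 720 − 600 + 240 − 60 + 10 − 1 = 309.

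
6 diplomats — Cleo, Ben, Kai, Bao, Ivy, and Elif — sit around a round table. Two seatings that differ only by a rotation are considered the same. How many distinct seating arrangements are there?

120

Around a circle, 6 distinct people have 6!/6 = (5)! = 120 rotationally distinct seatings.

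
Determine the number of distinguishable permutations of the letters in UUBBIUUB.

Letter multiplicities in UUBBIUUB: B×3, I×1, U×4.
Dividing 8! = 40320 by 4!·3! = 144 for the repeated letters gives 280.

280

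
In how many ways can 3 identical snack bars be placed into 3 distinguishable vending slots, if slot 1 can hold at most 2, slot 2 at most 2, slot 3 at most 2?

7

Ignoring the caps, the number of non-negative solutions to x_1+…+x_3 = 3 is C(5,2) = 10.
Subtract solutions that violate a single cap (substitute x_i' = x_i − (cap_i+1)): x_1 ≥ 3 gives C(2,2) = 1; x_2 ≥ 3 gives C(2,2) = 1; x_3 ≥ 3 gives C(2,2) = 1. Together 3.
No two caps can be exceeded simultaneously, so the pair terms are all 0.
By inclusion–exclusion the count is 10 − 3 + 0 = 7.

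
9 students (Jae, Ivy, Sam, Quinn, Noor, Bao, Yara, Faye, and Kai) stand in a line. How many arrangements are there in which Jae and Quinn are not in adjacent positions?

Of the 9! = 362880 arrangements, those with Jae and Quinn adjacent number 2 × 8! = 80640 (treat the pair as a block with 2 internal orders).
Complementary counting: 362880 − 80640 = 282240.

282240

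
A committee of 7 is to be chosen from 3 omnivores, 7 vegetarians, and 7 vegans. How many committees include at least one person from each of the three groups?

With no constraint there are C(17,7) = 19448 possible selections.
Selections missing a whole group: no omnivores → C(14,7) = 3432; no vegetarians → C(10,7) = 120; no vegans → C(10,7) = 120.
Add back selections omitting two groups (i.e. drawn from a single group): C(3,7) + C(7,7) + C(7,7) = 2.
By inclusion–exclusion: 19448 − 3672 + 2 = 15778.

15778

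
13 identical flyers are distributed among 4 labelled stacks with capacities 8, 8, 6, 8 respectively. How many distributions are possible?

Ignoring the caps, the number of non-negative solutions to x_1+…+x_4 = 13 is C(16,3) = 560.
Subtract solutions that violate a single cap (substitute x_i' = x_i − (cap_i+1)): x_1 ≥ 9 gives C(7,3) = 35; x_2 ≥ 9 gives C(7,3) = 35; x_3 ≥ 7 gives C(9,3) = 84; x_4 ≥ 9 gives C(7,3) = 35. Together 189.
No two caps can be exceeded simultaneously, so the pair terms are all 0.
By inclusion–exclusion the count is 560 − 189 + 0 = 371.

371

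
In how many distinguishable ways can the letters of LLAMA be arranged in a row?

30

LLAMA has 5 letters with A appearing twice and L appearing twice.
Dividing 5! = 120 by 2!·2! = 4 for the repeated letters gives 30.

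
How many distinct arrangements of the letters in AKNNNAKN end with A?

105

With the last slot taken by A, it remains to arrange the other 7 letters (KNNNAKN).
Those 7 letters have K appearing twice and N appearing 4 times, giving (7)!/(4!·2!) = 105.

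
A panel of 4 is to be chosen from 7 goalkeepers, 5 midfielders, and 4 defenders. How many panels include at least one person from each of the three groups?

With no constraint there are C(16,4) = 1820 possible selections.
Subtract selections that omit an entire group: no goalkeepers → C(9,4) = 126; no midfielders → C(11,4) = 330; no defenders → C(12,4) = 495.
Add back selections omitting two groups (i.e. drawn from a single group): C(7,4) + C(5,4) + C(4,4) = 41.
By inclusion–exclusion: 1820 − 951 + 41 = 910.

910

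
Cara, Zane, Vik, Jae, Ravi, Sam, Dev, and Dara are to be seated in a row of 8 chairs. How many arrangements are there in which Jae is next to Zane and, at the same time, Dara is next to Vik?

2880

Treat {Jae,Zane} as one block (2 orders) and {Dara,Vik} as another (2 orders).
That leaves 6 units to arrange: 2 × 2 × 6! = 4 × 720 = 2880.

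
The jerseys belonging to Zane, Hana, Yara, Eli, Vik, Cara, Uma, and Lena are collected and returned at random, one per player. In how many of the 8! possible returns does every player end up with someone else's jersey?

This is the derangement count D_8: permutations of 8 items with no fixed point.
By inclusion–exclusion this is Σ_{j=0}^{8} (−1)^j C(8,j)·(8−j)!.
Computing: 40320 − 40320 + 20160 − 6720 + 1680 − 336 + 56 − 8 + 1 = 14833.

14833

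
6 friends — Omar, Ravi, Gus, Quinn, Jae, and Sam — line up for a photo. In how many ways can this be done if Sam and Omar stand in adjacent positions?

240

Treat {Sam, Omar} as a single unit. There are 5 units to order, and the pair itself can be ordered 2 ways.
So the count is 2·(5)! = 240.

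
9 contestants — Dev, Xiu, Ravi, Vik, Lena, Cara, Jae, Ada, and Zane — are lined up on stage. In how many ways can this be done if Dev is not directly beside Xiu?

282240

Of the 9! = 362880 arrangements, those with Dev and Xiu adjacent number 2 × 8! = 80640 (treat the pair as a block with 2 internal orders).
So 362880 − 80640 = 282240 arrangements keep them apart.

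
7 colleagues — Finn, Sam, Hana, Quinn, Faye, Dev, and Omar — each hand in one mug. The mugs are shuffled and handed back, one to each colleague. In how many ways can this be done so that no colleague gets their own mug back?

Let Aᵢ be the assignments in which colleague i gets their own mug. We want the size of the complement of A₁∪…∪A_7.
By inclusion–exclusion this is Σ_{j=0}^{7} (−1)^j C(7,j)·(7−j)!.
Computing: 5040 − 5040 + 2520 − 840 + 210 − 42 + 7 − 1 = 1854.

1854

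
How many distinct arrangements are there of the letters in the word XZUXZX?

60

The 6 letters of XZUXZX have repeats: X appearing 3 times and Z appearing twice.
Dividing 6! = 720 by 3!·2! = 12 for the repeated letters gives 60.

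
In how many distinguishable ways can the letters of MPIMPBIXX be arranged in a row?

22680

The 9 letters of MPIMPBIXX have repeats: I appearing twice, M appearing twice, P appearing twice, and X appearing twice.
So there are 9! / (2!·2!·2!·2!) = 22680 distinguishable arrangements.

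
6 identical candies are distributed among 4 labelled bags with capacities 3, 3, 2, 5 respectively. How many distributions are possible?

43

Ignoring the caps, the number of non-negative solutions to x_1+…+x_4 = 6 is C(9,3) = 84.
Subtract solutions that violate a single cap (substitute x_i' = x_i − (cap_i+1)): x_1 ≥ 4 gives C(5,3) = 10; x_2 ≥ 4 gives C(5,3) = 10; x_3 ≥ 3 gives C(6,3) = 20; x_4 ≥ 6 gives C(3,3) = 1. Together 41.
No two caps can be exceeded simultaneously, so the pair terms are all 0.
By inclusion–exclusion the count is 84 − 41 + 0 = 43.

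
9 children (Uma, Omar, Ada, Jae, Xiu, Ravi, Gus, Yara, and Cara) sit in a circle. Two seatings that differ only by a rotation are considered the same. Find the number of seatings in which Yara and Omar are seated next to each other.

Glue Yara and Omar into a block (2 internal orders). Seating 8 units around a circle gives (7)! arrangements.
So 2 × (7)! = 2 × 5040 = 10080.

10080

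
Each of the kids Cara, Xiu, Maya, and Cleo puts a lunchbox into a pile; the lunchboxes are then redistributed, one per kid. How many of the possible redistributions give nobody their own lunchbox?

9

This is the derangement count D_4: permutations of 4 items with no fixed point.
By inclusion–exclusion this is Σ_{j=0}^{4} (−1)^j C(4,j)·(4−j)!.
Computing: 24 − 24 + 12 − 4 + 1 = 9.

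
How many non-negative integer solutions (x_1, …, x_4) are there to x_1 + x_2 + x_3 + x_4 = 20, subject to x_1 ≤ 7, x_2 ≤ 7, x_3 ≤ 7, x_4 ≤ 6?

Ignoring the caps, the number of non-negative solutions to x_1+…+x_4 = 20 is C(23,3) = 1771.
Subtract solutions that violate a single cap (substitute x_i' = x_i − (cap_i+1)): x_1 ≥ 8 gives C(15,3) = 455; x_2 ≥ 8 gives C(15,3) = 455; x_3 ≥ 8 gives C(15,3) = 455; x_4 ≥ 7 gives C(16,3) = 560. Together 1925.
Add back pairs where two caps are both exceeded: 35 + 35 + 56 + 35 + 56 + 56 = 273.
By inclusion–exclusion the count is 1771 − 1925 + 273 = 119.

119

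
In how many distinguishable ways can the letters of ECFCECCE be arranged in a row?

280

ECFCECCE has 8 letters with C appearing 4 times and E appearing 3 times.
Dividing 8! = 40320 by 4!·3! = 144 for the repeated letters gives 280.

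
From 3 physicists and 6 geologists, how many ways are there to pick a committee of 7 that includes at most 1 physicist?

Split by how many physicists are chosen (0 through 1).
Sum: C(3,0)·C(6,7) + C(3,1)·C(6,6) = 0 + 3 = 3.

3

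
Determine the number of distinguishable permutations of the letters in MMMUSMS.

MMMUSMS has 7 letters with M appearing 4 times and S appearing twice.
So there are 7! / (4!·2!) = 105 distinguishable arrangements.

105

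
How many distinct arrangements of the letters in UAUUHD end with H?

With the last slot taken by H, it remains to arrange the other 5 letters (UAUUD).
Those 5 letters have U appearing 3 times, giving (5)!/(3!) = 20.

20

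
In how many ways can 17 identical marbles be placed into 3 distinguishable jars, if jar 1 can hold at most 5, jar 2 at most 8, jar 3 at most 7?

10

Without the upper bounds there are C(19,2) = 171 ways to split 17 among 3 jars.
Subtract solutions that violate a single cap (substitute x_i' = x_i − (cap_i+1)): x_1 ≥ 6 gives C(13,2) = 78; x_2 ≥ 9 gives C(10,2) = 45; x_3 ≥ 8 gives C(11,2) = 55. Together 178.
Add back pairs where two caps are both exceeded: 6 + 10 + 1 = 17.
By inclusion–exclusion the count is 171 − 178 + 17 = 10.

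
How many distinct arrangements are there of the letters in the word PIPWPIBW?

1680

PIPWPIBW has 8 letters with I appearing twice, P appearing 3 times, and W appearing twice.
So there are 8! / (3!·2!·2!) = 1680 distinguishable arrangements.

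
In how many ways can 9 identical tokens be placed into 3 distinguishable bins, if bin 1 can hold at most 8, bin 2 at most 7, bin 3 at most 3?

30

Ignoring the caps, the number of non-negative solutions to x_1+…+x_3 = 9 is C(11,2) = 55.
Subtract solutions that violate a single cap (substitute x_i' = x_i − (cap_i+1)): x_1 ≥ 9 gives C(2,2) = 1; x_2 ≥ 8 gives C(3,2) = 3; x_3 ≥ 4 gives C(7,2) = 21. Together 25.
No two caps can be exceeded simultaneously, so the pair terms are all 0.
By inclusion–exclusion the count is 55 − 25 + 0 = 30.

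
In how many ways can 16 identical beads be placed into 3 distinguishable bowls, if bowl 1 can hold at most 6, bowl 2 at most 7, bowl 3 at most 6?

By stars and bars, unrestricted non-negative solutions to x_1+…+x_3 = 16 number C(16+2,2) = 153.
Subtract solutions that violate a single cap (substitute x_i' = x_i − (cap_i+1)): x_1 ≥ 7 gives C(11,2) = 55; x_2 ≥ 8 gives C(10,2) = 45; x_3 ≥ 7 gives C(11,2) = 55. Together 155.
Add back pairs where two caps are both exceeded: 3 + 6 + 3 = 12.
By inclusion–exclusion the count is 153 − 155 + 12 = 10.

10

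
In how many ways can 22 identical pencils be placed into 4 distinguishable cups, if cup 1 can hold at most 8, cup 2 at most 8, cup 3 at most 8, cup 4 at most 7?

By stars and bars, unrestricted non-negative solutions to x_1+…+x_4 = 22 number C(22+3,3) = 2300.
Subtract solutions that violate a single cap (substitute x_i' = x_i − (cap_i+1)): x_1 ≥ 9 gives C(16,3) = 560; x_2 ≥ 9 gives C(16,3) = 560; x_3 ≥ 9 gives C(16,3) = 560; x_4 ≥ 8 gives C(17,3) = 680. Together 2360.
Add back pairs where two caps are both exceeded: 35 + 35 + 56 + 35 + 56 + 56 = 273.
By inclusion–exclusion the count is 2300 − 2360 + 273 = 213.

213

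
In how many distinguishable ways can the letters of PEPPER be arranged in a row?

60

Letter multiplicities in PEPPER: E×2, P×3, R×1.
So there are 6! / (3!·2!) = 60 distinguishable arrangements.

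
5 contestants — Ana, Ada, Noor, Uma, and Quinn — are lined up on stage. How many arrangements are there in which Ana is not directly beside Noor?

There are 5! = 120 arrangements in all. If Ana and Noor are adjacent, merging them into one block gives 2·(4)! = 48 arrangements.
So 120 − 48 = 72 arrangements keep them apart.

72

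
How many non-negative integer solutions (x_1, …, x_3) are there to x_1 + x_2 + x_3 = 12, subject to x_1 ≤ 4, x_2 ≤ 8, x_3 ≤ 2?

Ignoring the caps, the number of non-negative solutions to x_1+…+x_3 = 12 is C(14,2) = 91.
Subtract solutions that violate a single cap (substitute x_i' = x_i − (cap_i+1)): x_1 ≥ 5 gives C(9,2) = 36; x_2 ≥ 9 gives C(5,2) = 10; x_3 ≥ 3 gives C(11,2) = 55. Together 101.
Add back pairs where two caps are both exceeded: 0 + 15 + 1 = 16.
By inclusion–exclusion the count is 91 − 101 + 16 = 6.

6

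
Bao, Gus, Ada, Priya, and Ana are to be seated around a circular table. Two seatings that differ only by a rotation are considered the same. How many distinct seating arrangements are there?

Seat Bao anywhere (absorbing the rotational symmetry), then permute the other 4: (4)! = 24.

24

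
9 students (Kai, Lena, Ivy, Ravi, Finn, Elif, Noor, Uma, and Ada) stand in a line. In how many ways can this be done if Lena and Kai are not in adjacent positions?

282240

There are 9! = 362880 arrangements in all. If Lena and Kai are adjacent, merging them into one block gives 2·(8)! = 80640 arrangements.
Complementary counting: 362880 − 80640 = 282240.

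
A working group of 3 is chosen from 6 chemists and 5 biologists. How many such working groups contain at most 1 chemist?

Split by how many chemists are chosen (0 through 1).
Sum: C(6,0)·C(5,3) + C(6,1)·C(5,2) = 10 + 60 = 70.

70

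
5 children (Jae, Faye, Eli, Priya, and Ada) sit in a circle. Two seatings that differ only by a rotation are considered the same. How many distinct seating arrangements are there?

Fix one person's seat to break rotational symmetry; the remaining 4 people can be arranged in (4)! = 24 ways.

24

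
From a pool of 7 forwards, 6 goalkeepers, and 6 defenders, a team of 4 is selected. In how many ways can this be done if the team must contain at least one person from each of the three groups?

2016

Unrestricted: C(19,4) = 3876 ways to pick any 4 of the 19.
Subtract selections that omit an entire group: no forwards → C(12,4) = 495; no goalkeepers → C(13,4) = 715; no defenders → C(13,4) = 715.
Add back selections omitting two groups (i.e. drawn from a single group): C(7,4) + C(6,4) + C(6,4) = 65.
By inclusion–exclusion: 3876 − 1925 + 65 = 2016.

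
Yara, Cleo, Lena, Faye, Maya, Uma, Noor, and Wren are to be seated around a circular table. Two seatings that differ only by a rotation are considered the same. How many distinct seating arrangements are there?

5040

Seat Yara anywhere (absorbing the rotational symmetry), then permute the other 7: (7)! = 5040.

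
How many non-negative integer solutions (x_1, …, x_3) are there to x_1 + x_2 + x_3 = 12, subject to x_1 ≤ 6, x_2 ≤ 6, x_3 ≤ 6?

By stars and bars, unrestricted non-negative solutions to x_1+…+x_3 = 12 number C(12+2,2) = 91.
Subtract solutions that violate a single cap (substitute x_i' = x_i − (cap_i+1)): x_1 ≥ 7 gives C(7,2) = 21; x_2 ≥ 7 gives C(7,2) = 21; x_3 ≥ 7 gives C(7,2) = 21. Together 63.
No two caps can be exceeded simultaneously, so the pair terms are all 0.
By inclusion–exclusion the count is 91 − 63 + 0 = 28.

28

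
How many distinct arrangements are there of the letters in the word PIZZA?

Letter multiplicities in PIZZA: A×1, I×1, P×1, Z×2.
The number of distinct arrangements is 5!/(2!) = 120/2 = 60.

60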